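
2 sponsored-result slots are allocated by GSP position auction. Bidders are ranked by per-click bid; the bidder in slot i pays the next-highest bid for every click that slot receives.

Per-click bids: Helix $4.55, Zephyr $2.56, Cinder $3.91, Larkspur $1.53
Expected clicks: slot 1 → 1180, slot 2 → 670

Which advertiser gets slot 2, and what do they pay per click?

Cinder; $2.56 per click

Sorting advertisers: $4.55 (Helix) > $3.91 (Cinder) > $2.56 (Zephyr) > …
Slot 2 goes to the second-ranked bidder, Cinder, who pays the next bid down: $2.56/click.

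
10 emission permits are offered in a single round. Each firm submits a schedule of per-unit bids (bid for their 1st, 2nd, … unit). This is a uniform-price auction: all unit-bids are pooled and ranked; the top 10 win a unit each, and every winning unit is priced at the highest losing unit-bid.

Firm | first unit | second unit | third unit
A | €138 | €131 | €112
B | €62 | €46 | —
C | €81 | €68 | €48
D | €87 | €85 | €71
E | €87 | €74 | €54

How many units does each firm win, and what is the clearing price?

Pooled unit-bids ranked (top 10): 138 (A-1), 131 (A-2), 112 (A-3), 87 (D-1), 87 (E-1), 85 (D-2), 81 (C-1), 74 (E-2), 71 (D-3), 68 (C-2)
The (k+1)-th unit-bid is €62.
Allocation: A 3, C 2, D 3, E 2.

A 3, C 2, D 3, E 2; clearing price €62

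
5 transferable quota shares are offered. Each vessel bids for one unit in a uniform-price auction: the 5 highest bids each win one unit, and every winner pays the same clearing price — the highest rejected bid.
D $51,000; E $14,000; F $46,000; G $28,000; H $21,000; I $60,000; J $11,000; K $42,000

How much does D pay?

Ordering the bids: 60,000 (I), 51,000 (D), 46,000 (F), 42,000 (K), 28,000 (G), 21,000 (H), 14,000 (E), …
Top 5: I, D, F, K, G.
First losing bid is H's $21,000, which sets the uniform price.
D wins → pays $21,000.

D pays $21,000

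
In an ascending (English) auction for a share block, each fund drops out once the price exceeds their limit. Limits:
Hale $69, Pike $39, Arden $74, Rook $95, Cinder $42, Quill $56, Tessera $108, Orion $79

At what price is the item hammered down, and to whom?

Limits in order: 108 (Tessera) > 95 (Rook) > 79 (Orion) > 74 (Arden) > 69 (Hale) > 56 (Quill) > …
Rook is the last rival to drop out, at $95; Tessera remains and wins at that price.

Tessera wins at $95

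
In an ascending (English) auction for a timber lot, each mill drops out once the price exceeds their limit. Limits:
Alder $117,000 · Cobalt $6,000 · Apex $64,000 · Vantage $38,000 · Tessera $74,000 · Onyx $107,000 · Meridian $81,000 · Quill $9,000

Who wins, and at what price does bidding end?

Limits in order: 117,000 (Alder) > 107,000 (Onyx) > 81,000 (Meridian) > 74,000 (Tessera) > 64,000 (Apex) > 38,000 (Vantage) > …
Onyx is the last rival to drop out, at $107,000; Alder remains and wins at that price.

Alder wins at $107,000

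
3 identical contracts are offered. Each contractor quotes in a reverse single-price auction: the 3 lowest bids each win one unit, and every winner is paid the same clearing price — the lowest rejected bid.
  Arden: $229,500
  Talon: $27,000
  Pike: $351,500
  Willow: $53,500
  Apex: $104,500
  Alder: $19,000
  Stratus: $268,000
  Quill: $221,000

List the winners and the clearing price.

Alder, Talon, Willow; each is paid $104,500

Sorting: 19,000 (Alder), 27,000 (Talon), 53,500 (Willow), 104,500 (Apex), 221,000 (Quill), …
Winners (3 units): Alder, Talon, Willow.
First losing bid is Apex's $104,500, which sets the uniform price.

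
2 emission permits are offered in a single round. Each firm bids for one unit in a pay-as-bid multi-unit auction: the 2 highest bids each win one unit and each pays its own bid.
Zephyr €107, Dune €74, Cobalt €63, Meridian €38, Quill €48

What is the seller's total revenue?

Total revenue: €181

Sorting: 107 (Zephyr), 74 (Dune), 63 (Cobalt), 48 (Quill), …
Top 2: Zephyr, Dune.
Total revenue = 107 + 74 = €181.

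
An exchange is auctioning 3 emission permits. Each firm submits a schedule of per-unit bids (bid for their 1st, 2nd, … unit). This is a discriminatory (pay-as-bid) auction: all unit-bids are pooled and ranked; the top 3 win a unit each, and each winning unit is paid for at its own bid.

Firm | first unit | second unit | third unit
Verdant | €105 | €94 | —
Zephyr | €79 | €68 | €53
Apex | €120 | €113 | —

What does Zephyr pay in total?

Zephyr pays €0

All unit-bids, highest first — top 3: 120 (Apex-1), 113 (Apex-2), 105 (Verdant-1)
Next rejected bid: €94 (not a price — pay-as-bid).
Zephyr wins no units.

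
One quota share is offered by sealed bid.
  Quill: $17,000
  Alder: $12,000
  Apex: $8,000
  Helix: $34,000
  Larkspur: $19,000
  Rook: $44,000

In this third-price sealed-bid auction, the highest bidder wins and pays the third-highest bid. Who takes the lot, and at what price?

Rook pays $19,000

Rule: the highest bidder wins and pays the third-highest bid.
Sorting bids: 44,000 (Rook) > 34,000 (Helix) > 19,000 (Larkspur) > 17,000 (Quill) > 12,000 (Alder) > 8,000 (Apex)
Rook is highest; pays the third-highest bid, $19,000.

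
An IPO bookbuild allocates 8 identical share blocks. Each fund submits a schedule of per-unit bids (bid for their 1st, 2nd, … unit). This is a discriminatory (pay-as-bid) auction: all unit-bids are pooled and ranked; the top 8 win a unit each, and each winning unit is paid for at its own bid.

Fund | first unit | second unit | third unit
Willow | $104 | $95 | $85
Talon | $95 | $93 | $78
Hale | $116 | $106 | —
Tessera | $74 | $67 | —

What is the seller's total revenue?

All unit-bids, highest first — top 8: 116 (Hale-1), 106 (Hale-2), 104 (Willow-1), 95 (Willow-2), 95 (Talon-1), 93 (Talon-2), 85 (Willow-3), 78 (Talon-3)
Next rejected bid: $74 (not a price — pay-as-bid).
Each winning unit pays its own bid.
Revenue = 116 + 106 + 104 + 95 + 95 + 93 + 85 + 78 = $772.

Total revenue: $772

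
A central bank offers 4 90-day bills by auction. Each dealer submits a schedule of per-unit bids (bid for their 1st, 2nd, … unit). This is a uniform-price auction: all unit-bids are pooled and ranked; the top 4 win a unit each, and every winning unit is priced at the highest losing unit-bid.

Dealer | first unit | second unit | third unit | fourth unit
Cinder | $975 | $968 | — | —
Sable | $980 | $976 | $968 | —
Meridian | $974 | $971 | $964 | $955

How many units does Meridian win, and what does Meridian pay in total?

Merging the schedules and taking the best 4: 980 (Sable-1), 976 (Sable-2), 975 (Cinder-1), 974 (Meridian-1)
Highest rejected unit-bid = $971.
Meridian wins 1 unit(s) at $971 each.

Meridian: 1 unit, pays $971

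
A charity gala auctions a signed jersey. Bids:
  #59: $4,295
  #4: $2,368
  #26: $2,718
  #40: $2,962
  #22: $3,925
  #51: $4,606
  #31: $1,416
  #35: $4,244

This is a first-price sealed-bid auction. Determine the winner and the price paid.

#51 pays $4,606

Sorting bids: 4,606 (#51) > 4,295 (#59) > 4,244 (#35) > 3,925 (#22) > 2,962 (#40) > 2,718 (#26) > …
First-price: #51 pays what they bid, $4,606.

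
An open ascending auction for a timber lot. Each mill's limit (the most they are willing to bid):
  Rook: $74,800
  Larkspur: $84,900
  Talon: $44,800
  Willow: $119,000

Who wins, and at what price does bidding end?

Willow wins at $84,900

Sorting limits: 119,000 (Willow) > 84,900 (Larkspur) > 74,800 (Rook) > 44,800 (Talon)
Larkspur is the last rival to drop out, at $84,900; Willow remains and wins at that price.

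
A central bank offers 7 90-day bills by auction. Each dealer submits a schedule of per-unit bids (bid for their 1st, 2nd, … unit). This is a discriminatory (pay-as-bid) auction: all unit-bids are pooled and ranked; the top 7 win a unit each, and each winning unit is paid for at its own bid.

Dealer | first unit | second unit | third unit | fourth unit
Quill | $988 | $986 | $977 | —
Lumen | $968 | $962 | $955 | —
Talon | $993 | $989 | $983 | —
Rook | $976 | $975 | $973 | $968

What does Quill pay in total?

Pooled unit-bids ranked (top 7): 993 (Talon-1), 989 (Talon-2), 988 (Quill-1), 986 (Quill-2), 983 (Talon-3), 977 (Quill-3), 976 (Rook-1)
Next rejected bid: $975 (not a price — pay-as-bid).
Quill's winning unit-bids: 988 + 986 + 977 = $2,951.

Quill pays $2,951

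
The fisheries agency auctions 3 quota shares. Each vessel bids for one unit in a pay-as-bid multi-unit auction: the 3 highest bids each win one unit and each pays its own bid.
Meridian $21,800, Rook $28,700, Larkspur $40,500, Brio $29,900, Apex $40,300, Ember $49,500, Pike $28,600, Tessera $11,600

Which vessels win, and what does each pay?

Ember $49,500, Larkspur $40,500, Apex $40,300

Ordering the bids: 49,500 (Ember), 40,500 (Larkspur), 40,300 (Apex), 29,900 (Brio), 28,700 (Rook), …
Winners (3 units): Ember, Larkspur, Apex.
Each winner pays its own bid: Ember $49,500, Larkspur $40,500, Apex $40,300.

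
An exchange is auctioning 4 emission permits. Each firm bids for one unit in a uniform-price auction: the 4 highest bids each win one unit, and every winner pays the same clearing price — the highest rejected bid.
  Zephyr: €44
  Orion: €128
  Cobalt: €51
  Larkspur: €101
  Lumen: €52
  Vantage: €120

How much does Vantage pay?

Vantage pays €51

Ordering the bids: 128 (Orion), 120 (Vantage), 101 (Larkspur), 52 (Lumen), 51 (Cobalt), 44 (Zephyr)
Top 4: Orion, Vantage, Larkspur, Lumen.
Highest unsuccessful bid: €51 → clearing price.
Vantage wins → pays €51.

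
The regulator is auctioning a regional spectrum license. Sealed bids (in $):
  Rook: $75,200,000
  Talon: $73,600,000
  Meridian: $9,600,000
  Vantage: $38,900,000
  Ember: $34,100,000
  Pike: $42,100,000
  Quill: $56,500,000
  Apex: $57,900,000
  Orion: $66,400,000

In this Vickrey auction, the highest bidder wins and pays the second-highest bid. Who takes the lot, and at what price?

Rule: the highest bidder wins and pays the second-highest bid.
Sorting bids: 75,200,000 (Rook) > 73,600,000 (Talon) > 66,400,000 (Orion) > 57,900,000 (Apex) > 56,500,000 (Quill) > 42,100,000 (Pike) > …
Rook is highest; pays the second-highest bid, $73,600,000.

Rook pays $73,600,000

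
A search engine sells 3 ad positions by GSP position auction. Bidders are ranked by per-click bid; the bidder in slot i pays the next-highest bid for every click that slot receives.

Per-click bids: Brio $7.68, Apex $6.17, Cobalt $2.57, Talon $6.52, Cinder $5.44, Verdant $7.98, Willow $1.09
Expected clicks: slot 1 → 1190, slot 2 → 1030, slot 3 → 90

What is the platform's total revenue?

Sorting advertisers: $7.98 (Verdant) > $7.68 (Brio) > $6.52 (Talon) > $6.17 (Apex) > …
Slot 1: Verdant pays $7.68 × 1190 = $9139.20
Slot 2: Brio pays $6.52 × 1030 = $6715.60
Slot 3: Talon pays $6.17 × 90 = $555.30
Total = $16410.10

Total revenue: $16410.10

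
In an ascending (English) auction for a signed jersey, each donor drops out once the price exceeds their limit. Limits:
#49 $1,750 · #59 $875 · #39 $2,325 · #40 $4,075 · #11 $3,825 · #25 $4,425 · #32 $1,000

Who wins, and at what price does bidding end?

Rule: the price rises until one bidder remains; the winner pays the price at which the last rival dropped out.
Sorting limits: 4,425 (#25) > 4,075 (#40) > 3,825 (#11) > 2,325 (#39) > 1,750 (#49) > 1,000 (#32) > …
Bidding ends when #40 exits at $4,075; #25 takes it.

#25 wins at $4,075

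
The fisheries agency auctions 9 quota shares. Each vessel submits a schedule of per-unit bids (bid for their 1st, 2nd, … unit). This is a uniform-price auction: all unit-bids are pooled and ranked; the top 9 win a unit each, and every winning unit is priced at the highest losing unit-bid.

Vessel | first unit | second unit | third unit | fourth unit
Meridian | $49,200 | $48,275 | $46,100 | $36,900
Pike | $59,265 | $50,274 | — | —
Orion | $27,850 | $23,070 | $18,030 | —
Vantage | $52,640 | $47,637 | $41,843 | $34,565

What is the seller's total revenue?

Total revenue: $311,085

All unit-bids, highest first — top 9: 59,265 (Pike-1), 52,640 (Vantage-1), 50,274 (Pike-2), 49,200 (Meridian-1), 48,275 (Meridian-2), 47,637 (Vantage-2), 46,100 (Meridian-3), 41,843 (Vantage-3), 36,900 (Meridian-4)
Highest rejected unit-bid = $34,565.
Allocation: Meridian 4, Pike 2, Vantage 3. Every unit priced at $34,565.
Revenue = 9 × 34,565 = $311,085.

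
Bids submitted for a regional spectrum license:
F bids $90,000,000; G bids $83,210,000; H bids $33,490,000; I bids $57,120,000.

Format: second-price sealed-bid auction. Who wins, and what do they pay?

Bids in order: 90,000,000 (F) > 83,210,000 (G) > 57,120,000 (I) > 33,490,000 (H)
F is highest; pays the second-highest bid, $83,210,000.

F pays $83,210,000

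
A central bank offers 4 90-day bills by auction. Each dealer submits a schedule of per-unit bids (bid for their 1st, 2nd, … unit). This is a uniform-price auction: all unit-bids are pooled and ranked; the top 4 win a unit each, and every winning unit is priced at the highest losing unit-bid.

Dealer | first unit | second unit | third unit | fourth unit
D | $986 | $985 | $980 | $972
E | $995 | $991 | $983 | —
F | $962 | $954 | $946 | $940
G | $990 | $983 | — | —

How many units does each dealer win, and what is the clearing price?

D 1, E 2, G 1; clearing price $985

All unit-bids, highest first — top 4: 995 (E-1), 991 (E-2), 990 (G-1), 986 (D-1)
First bid not allocated: $985.
Allocation: D 1, E 2, G 1.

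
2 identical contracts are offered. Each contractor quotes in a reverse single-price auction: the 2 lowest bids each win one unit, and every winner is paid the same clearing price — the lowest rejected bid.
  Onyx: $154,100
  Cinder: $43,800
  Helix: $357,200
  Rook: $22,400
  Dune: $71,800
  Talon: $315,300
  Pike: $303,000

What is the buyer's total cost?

Ordering the bids: 22,400 (Rook), 43,800 (Cinder), 71,800 (Dune), 154,100 (Onyx), …
Winners (2 units): Rook, Cinder.
Clearing price = lowest rejected bid = $71,800.
Total cost = 2 × $71,800 = $143,600.

Total cost: $143,600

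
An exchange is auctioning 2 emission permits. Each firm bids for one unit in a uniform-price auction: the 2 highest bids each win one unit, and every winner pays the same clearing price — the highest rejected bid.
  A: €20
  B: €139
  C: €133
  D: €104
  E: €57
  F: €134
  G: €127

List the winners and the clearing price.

B, F; each pays €133

Ordering the bids: 139 (B), 134 (F), 133 (C), 127 (G), …
Winners (2 units): B, F.
Highest unsuccessful bid: €133 → clearing price.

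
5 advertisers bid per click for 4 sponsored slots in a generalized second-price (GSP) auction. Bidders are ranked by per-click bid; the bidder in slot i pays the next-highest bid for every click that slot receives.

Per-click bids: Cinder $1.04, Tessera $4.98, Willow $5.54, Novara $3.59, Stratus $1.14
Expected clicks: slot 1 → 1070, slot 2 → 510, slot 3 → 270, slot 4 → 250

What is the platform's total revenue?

Ranked by bid: $5.54 (Willow) > $4.98 (Tessera) > $3.59 (Novara) > $1.14 (Stratus) > $1.04 (Cinder)
Slot 1: Willow pays $4.98 × 1070 = $5328.60
Slot 2: Tessera pays $3.59 × 510 = $1830.90
Slot 3: Novara pays $1.14 × 270 = $307.80
Slot 4: Stratus pays $1.04 × 250 = $260.00
Total = $7727.30

Total revenue: $7727.30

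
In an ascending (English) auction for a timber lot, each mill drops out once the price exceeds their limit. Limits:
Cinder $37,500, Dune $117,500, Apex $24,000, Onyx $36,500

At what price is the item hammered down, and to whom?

Rule: the price rises until one bidder remains; the winner pays the price at which the last rival dropped out.
Sorting limits: 117,500 (Dune) > 37,500 (Cinder) > 36,500 (Onyx) > 24,000 (Apex)
Cinder is the last rival to drop out, at $37,500; Dune remains and wins at that price.

Dune wins at $37,500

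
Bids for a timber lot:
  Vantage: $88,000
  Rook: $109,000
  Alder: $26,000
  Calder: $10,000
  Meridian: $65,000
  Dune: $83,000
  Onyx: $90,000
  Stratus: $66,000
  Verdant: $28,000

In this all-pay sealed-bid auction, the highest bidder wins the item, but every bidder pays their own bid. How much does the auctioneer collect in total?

Total revenue: $565,000

Sorting bids: 109,000 (Rook) > 90,000 (Onyx) > 88,000 (Vantage) > 83,000 (Dune) > 66,000 (Stratus) > 65,000 (Meridian) > …
Rook wins with the top bid; all bids are sunk regardless.
Every bidder forfeits their bid regardless of winning.
Revenue = 88,000 + 109,000 + 26,000 + 10,000 + 65,000 + 83,000 + 90,000 + 66,000 + 28,000 = $565,000.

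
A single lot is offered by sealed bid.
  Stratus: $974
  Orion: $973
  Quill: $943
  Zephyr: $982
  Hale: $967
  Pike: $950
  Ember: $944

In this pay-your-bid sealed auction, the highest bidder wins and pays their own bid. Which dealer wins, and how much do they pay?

Zephyr pays $982

Bids in order: 982 (Zephyr) > 974 (Stratus) > 973 (Orion) > 967 (Hale) > 950 (Pike) > 944 (Ember) > …
First-price: Zephyr pays what they bid, $982.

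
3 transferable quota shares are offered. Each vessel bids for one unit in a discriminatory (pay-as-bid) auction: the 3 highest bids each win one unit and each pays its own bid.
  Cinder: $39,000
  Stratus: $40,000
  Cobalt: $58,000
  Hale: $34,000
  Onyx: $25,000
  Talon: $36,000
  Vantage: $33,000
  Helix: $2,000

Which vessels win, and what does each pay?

Bids ranked high→low: 58,000 (Cobalt), 40,000 (Stratus), 39,000 (Cinder), 36,000 (Talon), 34,000 (Hale), …
Top 3: Cobalt, Stratus, Cinder.
Each winner pays its own bid: Cobalt $58,000, Stratus $40,000, Cinder $39,000.

Cobalt $58,000, Stratus $40,000, Cinder $39,000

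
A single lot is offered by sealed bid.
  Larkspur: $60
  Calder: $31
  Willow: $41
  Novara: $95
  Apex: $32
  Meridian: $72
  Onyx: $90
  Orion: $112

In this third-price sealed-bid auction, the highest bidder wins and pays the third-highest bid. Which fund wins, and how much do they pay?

Orion pays $90

Rule: the highest bidder wins and pays the third-highest bid.
Sorting bids: 112 (Orion) > 95 (Novara) > 90 (Onyx) > 72 (Meridian) > 60 (Larkspur) > 41 (Willow) > …
Orion is highest; pays the third-highest bid, $90.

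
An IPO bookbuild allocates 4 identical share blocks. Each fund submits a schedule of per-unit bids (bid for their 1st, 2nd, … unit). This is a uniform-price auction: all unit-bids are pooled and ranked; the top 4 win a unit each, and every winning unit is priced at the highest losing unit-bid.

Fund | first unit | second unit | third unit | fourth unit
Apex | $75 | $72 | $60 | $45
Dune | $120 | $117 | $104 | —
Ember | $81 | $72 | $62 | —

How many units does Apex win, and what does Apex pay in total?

Pooled unit-bids ranked (top 4): 120 (Dune-1), 117 (Dune-2), 104 (Dune-3), 81 (Ember-1)
The (k+1)-th unit-bid is $75.
Apex wins 0 unit(s) at $75 each.

Apex: 0 units, pays $0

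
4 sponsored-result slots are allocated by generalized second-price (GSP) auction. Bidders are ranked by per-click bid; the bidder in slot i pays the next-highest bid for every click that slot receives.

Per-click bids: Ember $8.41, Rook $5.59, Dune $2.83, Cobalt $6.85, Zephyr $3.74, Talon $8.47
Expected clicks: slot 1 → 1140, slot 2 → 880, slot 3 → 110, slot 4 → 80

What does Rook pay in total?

Sorting advertisers: $8.47 (Talon) > $8.41 (Ember) > $6.85 (Cobalt) > $5.59 (Rook) > $3.74 (Zephyr) > …
Rook holds slot 4 → pays next bid $3.74 × 80 clicks = $299.20.

Rook pays $299.20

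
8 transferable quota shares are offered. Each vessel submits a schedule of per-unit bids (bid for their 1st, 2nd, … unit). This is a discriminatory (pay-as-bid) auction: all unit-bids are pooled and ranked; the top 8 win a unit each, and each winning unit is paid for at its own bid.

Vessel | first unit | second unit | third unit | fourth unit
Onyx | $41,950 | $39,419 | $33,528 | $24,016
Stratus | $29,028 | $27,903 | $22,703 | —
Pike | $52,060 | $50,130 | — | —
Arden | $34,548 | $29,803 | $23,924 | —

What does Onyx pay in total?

Merging the schedules and taking the best 8: 52,060 (Pike-1), 50,130 (Pike-2), 41,950 (Onyx-1), 39,419 (Onyx-2), 34,548 (Arden-1), 33,528 (Onyx-3), 29,803 (Arden-2), 29,028 (Stratus-1)
Next rejected bid: $27,903 (not a price — pay-as-bid).
Onyx's winning unit-bids: 41,950 + 39,419 + 33,528 = $114,897.

Onyx pays $114,897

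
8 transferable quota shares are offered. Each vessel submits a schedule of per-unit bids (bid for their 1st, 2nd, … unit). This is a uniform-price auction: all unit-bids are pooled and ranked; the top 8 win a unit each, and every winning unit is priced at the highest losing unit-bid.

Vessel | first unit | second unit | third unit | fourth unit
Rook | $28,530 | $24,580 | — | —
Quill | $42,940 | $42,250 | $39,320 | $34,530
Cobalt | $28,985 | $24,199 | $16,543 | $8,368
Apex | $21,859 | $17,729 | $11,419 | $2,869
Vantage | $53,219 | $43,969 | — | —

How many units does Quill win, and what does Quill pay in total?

Quill: 4 units, pays $98,320

All unit-bids, highest first — top 8: 53,219 (Vantage-1), 43,969 (Vantage-2), 42,940 (Quill-1), 42,250 (Quill-2), 39,320 (Quill-3), 34,530 (Quill-4), 28,985 (Cobalt-1), 28,530 (Rook-1)
Highest rejected unit-bid = $24,580.
Quill wins 4 unit(s) at $24,580 each.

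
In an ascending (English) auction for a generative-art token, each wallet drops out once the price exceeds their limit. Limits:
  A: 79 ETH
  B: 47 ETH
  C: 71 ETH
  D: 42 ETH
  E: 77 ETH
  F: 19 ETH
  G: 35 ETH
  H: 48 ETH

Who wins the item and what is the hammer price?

Limits ranked: 79 (A) > 77 (E) > 71 (C) > 48 (H) > 47 (B) > 42 (D) > …
Bidding ends when E exits at 77 ETH; A takes it.

A wins at 77 ETH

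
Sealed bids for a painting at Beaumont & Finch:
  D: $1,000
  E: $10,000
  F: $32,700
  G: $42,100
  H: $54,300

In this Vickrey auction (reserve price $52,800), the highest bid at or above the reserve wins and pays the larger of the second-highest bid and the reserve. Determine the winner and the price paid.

H pays $52,800

Bids ranked: 54,300 (H) > 42,100 (G) > 32,700 (F) > 10,000 (E) > 1,000 (D)
H has the top bid at or above the reserve ($54,300).
max(second-highest $42,100, reserve $52,800) = $52,800.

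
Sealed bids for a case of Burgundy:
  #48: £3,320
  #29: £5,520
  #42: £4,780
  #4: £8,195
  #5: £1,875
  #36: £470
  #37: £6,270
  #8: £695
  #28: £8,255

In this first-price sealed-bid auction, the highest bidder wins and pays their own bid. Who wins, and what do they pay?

Bids in order: 8,255 (#28) > 8,195 (#4) > 6,270 (#37) > 5,520 (#29) > 4,780 (#42) > 3,320 (#48) > …
#28 has the highest bid and pays exactly that: £8,255.

#28 pays £8,255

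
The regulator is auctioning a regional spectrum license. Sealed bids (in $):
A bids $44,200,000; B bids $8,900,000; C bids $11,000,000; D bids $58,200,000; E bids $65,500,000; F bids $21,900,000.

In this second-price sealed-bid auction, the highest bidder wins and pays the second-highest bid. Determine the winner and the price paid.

E pays $58,200,000

Rule: the highest bidder wins and pays the second-highest bid.
Sorting bids: 65,500,000 (E) > 58,200,000 (D) > 44,200,000 (A) > 21,900,000 (F) > 11,000,000 (C) > 8,900,000 (B)
Second-price: E pays D's bid of $58,200,000.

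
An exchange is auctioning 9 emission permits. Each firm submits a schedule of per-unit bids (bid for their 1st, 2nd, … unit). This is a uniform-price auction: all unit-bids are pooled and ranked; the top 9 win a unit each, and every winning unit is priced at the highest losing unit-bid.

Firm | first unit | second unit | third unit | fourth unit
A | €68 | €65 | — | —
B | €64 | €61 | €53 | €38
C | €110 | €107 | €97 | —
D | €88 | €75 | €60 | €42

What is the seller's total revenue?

Total revenue: €540

Merging the schedules and taking the best 9: 110 (C-1), 107 (C-2), 97 (C-3), 88 (D-1), 75 (D-2), 68 (A-1), 65 (A-2), 64 (B-1), 61 (B-2)
Highest rejected unit-bid = €60.
Allocation: A 2, B 2, C 3, D 2. Every unit priced at €60.
Revenue = 9 × 60 = €540.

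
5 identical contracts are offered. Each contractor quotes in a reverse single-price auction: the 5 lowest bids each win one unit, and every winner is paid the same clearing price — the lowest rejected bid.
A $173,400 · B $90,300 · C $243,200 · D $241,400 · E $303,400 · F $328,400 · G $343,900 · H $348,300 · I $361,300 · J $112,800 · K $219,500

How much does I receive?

I is paid $0

Ordering the bids: 90,300 (B), 112,800 (J), 173,400 (A), 219,500 (K), 241,400 (D), 243,200 (C), 303,400 (E), …
The 5 lowest are B, J, A, K, D.
First losing bid is C's $243,200, which sets the uniform price.
I does not win → is paid $0.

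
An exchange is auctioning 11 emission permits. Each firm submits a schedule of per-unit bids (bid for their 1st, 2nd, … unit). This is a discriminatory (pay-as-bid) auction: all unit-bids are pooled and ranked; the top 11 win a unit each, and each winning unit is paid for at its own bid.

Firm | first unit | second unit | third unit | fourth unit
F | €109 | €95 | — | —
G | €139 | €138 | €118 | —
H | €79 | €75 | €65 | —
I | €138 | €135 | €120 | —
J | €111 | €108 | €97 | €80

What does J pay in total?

J pays €316

Pooled unit-bids ranked (top 11): 139 (G-1), 138 (G-2), 138 (I-1), 135 (I-2), 120 (I-3), 118 (G-3), 111 (J-1), 109 (F-1), 108 (J-2), 97 (J-3), 95 (F-2)
Next rejected bid: €80 (not a price — pay-as-bid).
J's winning unit-bids: 111 + 108 + 97 = €316.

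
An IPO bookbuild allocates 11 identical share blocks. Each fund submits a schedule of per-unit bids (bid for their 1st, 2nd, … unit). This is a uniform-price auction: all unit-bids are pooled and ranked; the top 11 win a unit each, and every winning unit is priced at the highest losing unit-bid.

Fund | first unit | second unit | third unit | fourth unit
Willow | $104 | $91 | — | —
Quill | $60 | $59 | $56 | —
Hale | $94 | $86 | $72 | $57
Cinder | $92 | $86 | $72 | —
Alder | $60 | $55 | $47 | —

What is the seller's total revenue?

Total revenue: $627

Pooled unit-bids ranked (top 11): 104 (Willow-1), 94 (Hale-1), 92 (Cinder-1), 91 (Willow-2), 86 (Hale-2), 86 (Cinder-2), 72 (Hale-3), 72 (Cinder-3), 60 (Quill-1), 60 (Alder-1), 59 (Quill-2)
The (k+1)-th unit-bid is $57.
Allocation: Alder 1, Cinder 3, Hale 3, Quill 2, Willow 2. Every unit priced at $57.
Revenue = 11 × 57 = $627.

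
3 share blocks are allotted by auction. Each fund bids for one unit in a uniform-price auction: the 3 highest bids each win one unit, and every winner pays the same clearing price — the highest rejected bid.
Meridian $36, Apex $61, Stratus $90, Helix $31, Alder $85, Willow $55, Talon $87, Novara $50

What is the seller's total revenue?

Total revenue: $183

Sorting: 90 (Stratus), 87 (Talon), 85 (Alder), 61 (Apex), 55 (Willow), …
Top 3: Stratus, Talon, Alder.
First losing bid is Apex's $61, which sets the uniform price.
Total revenue = 3 × $61 = $183.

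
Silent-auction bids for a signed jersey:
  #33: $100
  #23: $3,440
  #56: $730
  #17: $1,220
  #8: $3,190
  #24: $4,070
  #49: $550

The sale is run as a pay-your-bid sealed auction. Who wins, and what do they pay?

#24 pays $4,070

Pay-your-bid sealed auction: the highest bidder wins and pays their own bid.
Bids ranked: 4,070 (#24) > 3,440 (#23) > 3,190 (#8) > 1,220 (#17) > 730 (#56) > 550 (#49) > …
First-price: #24 pays what they bid, $4,070.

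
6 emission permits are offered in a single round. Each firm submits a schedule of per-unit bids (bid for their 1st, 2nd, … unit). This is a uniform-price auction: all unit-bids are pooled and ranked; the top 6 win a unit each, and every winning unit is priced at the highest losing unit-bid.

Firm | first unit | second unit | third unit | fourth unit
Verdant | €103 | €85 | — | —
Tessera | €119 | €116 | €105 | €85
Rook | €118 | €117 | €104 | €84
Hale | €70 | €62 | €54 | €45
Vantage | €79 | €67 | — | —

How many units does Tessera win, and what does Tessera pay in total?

Tessera: 3 units, pays €309

Pooled unit-bids ranked (top 6): 119 (Tessera-1), 118 (Rook-1), 117 (Rook-2), 116 (Tessera-2), 105 (Tessera-3), 104 (Rook-3)
Highest rejected unit-bid = €103.
Tessera wins 3 unit(s) at €103 each.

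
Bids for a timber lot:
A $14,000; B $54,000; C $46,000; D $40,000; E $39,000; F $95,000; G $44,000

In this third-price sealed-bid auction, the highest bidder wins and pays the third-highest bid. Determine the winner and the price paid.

Bids in order: 95,000 (F) > 54,000 (B) > 46,000 (C) > 44,000 (G) > 40,000 (D) > 39,000 (E) > …
F is highest; pays the third-highest bid, $46,000.

F pays $46,000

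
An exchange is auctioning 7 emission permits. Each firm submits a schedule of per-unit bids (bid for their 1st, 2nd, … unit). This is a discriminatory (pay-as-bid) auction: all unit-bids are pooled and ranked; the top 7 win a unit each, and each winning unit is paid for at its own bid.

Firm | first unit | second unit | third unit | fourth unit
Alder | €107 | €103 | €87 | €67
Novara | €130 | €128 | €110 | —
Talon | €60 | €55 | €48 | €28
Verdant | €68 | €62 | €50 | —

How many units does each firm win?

Pooled unit-bids ranked (top 7): 130 (Novara-1), 128 (Novara-2), 110 (Novara-3), 107 (Alder-1), 103 (Alder-2), 87 (Alder-3), 68 (Verdant-1)
Next rejected bid: €67 (not a price — pay-as-bid).
Allocation: Alder 3, Novara 3, Verdant 1.

Alder 3, Novara 3, Verdant 1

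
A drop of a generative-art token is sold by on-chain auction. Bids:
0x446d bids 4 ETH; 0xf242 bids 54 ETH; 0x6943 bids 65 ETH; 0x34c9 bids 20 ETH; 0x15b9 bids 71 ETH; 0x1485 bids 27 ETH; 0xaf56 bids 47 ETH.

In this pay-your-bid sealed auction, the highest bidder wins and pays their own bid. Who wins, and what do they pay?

Rule: the highest bidder wins and pays their own bid.
Bids in order: 71 (0x15b9) > 65 (0x6943) > 54 (0xf242) > 47 (0xaf56) > 27 (0x1485) > 20 (0x34c9) > …
First-price: 0x15b9 pays what they bid, 71 ETH.

0x15b9 pays 71 ETH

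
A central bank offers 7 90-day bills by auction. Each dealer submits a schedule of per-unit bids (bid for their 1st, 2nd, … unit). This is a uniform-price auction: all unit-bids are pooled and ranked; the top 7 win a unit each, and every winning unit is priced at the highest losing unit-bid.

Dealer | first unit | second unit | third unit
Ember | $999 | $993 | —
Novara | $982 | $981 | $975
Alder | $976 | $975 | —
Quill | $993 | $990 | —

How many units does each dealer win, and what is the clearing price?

Alder 1, Ember 2, Novara 2, Quill 2; clearing price $975

Merging the schedules and taking the best 7: 999 (Ember-1), 993 (Ember-2), 993 (Quill-1), 990 (Quill-2), 982 (Novara-1), 981 (Novara-2), 976 (Alder-1)
Highest rejected unit-bid = $975.
Allocation: Alder 1, Ember 2, Novara 2, Quill 2.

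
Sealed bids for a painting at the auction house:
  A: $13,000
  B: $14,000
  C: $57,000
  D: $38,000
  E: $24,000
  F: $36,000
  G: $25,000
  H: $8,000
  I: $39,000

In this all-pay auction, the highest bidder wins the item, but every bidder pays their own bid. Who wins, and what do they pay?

Bids ranked: 57,000 (C) > 39,000 (I) > 38,000 (D) > 36,000 (F) > 25,000 (G) > 24,000 (E) > …
C wins with the top bid; all bids are sunk regardless.

C pays $57,000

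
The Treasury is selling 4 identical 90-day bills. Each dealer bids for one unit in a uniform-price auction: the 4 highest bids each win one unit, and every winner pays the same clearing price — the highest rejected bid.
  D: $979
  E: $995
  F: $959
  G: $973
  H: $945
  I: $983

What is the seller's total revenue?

Total revenue: $3,836

Sorting: 995 (E), 983 (I), 979 (D), 973 (G), 959 (F), 945 (H)
Winners (4 units): E, I, D, G.
Highest unsuccessful bid: $959 → clearing price.
Total revenue = 4 × $959 = $3,836.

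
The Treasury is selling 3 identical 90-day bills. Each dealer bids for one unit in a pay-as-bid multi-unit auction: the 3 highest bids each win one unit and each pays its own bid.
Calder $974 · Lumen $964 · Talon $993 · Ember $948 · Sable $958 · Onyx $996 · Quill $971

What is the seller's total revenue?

Total revenue: $2,963

Ordering the bids: 996 (Onyx), 993 (Talon), 974 (Calder), 971 (Quill), 964 (Lumen), …
The 3 highest are Onyx, Talon, Calder.
Total revenue = 996 + 993 + 974 = $2,963.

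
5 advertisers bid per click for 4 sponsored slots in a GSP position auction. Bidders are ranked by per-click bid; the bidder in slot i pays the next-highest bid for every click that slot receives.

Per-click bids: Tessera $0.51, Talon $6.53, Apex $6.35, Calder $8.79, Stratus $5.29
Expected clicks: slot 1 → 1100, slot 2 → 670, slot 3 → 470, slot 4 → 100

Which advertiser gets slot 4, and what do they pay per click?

Stratus; $0.51 per click

Per-click bids in order: $8.79 (Calder) > $6.53 (Talon) > $6.35 (Apex) > $5.29 (Stratus) > $0.51 (Tessera)
Slot 4 goes to the fourth-ranked bidder, Stratus, who pays the next bid down: $0.51/click.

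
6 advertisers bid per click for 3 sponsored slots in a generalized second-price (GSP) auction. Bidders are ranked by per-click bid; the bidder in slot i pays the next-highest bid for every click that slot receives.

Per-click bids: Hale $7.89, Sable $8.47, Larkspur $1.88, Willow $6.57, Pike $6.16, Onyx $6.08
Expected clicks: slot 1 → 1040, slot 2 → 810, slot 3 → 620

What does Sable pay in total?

Sable pays $8205.60

Ranked by bid: $8.47 (Sable) > $7.89 (Hale) > $6.57 (Willow) > $6.16 (Pike) > …
Sable holds slot 1 → pays next bid $7.89 × 1040 clicks = $8205.60.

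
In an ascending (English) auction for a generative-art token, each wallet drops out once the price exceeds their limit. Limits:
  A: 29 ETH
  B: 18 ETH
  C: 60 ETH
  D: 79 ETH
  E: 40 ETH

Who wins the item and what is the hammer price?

D wins at 60 ETH

Open ascending-bid auction: the price rises until one bidder remains; the winner pays the price at which the last rival dropped out.
Limits ranked: 79 (D) > 60 (C) > 40 (E) > 29 (A) > 18 (B)
Once the price passes 60 ETH, only D is left; the hammer falls at C's limit of 60 ETH.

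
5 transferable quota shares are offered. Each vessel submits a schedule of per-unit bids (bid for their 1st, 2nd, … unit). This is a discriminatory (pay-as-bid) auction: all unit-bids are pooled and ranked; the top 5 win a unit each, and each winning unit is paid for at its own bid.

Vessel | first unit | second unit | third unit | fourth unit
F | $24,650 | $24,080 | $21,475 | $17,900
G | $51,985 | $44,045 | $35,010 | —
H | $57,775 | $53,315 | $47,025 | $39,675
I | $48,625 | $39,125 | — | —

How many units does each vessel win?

Merging the schedules and taking the best 5: 57,775 (H-1), 53,315 (H-2), 51,985 (G-1), 48,625 (I-1), 47,025 (H-3)
Next rejected bid: $44,045 (not a price — pay-as-bid).
Allocation: G 1, H 3, I 1.

G 1, H 3, I 1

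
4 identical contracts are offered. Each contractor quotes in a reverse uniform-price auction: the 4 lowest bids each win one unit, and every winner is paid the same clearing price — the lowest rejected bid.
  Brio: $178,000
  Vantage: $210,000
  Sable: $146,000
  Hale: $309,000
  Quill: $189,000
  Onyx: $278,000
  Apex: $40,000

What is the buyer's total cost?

Sorting: 40,000 (Apex), 146,000 (Sable), 178,000 (Brio), 189,000 (Quill), 210,000 (Vantage), 278,000 (Onyx), …
Winners (4 units): Apex, Sable, Brio, Quill.
Clearing price = lowest rejected bid = $210,000.
Total cost = 4 × $210,000 = $840,000.

Total cost: $840,000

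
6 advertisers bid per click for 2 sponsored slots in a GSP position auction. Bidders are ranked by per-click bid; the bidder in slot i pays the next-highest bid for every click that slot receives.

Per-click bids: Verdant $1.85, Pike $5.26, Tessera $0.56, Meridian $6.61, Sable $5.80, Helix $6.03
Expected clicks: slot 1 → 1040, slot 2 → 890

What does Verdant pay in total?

Ranked by bid: $6.61 (Meridian) > $6.03 (Helix) > $5.80 (Sable) > …
Verdant ranks below slot 2 → no slot, pays nothing.

Verdant pays $0.00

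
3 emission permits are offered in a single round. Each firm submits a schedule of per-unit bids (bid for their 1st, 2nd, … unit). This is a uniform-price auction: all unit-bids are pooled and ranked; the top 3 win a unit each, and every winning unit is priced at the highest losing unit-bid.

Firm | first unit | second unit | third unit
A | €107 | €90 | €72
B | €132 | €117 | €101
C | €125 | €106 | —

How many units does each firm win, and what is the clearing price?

All unit-bids, highest first — top 3: 132 (B-1), 125 (C-1), 117 (B-2)
First bid not allocated: €107.
Allocation: B 2, C 1.

B 2, C 1; clearing price €107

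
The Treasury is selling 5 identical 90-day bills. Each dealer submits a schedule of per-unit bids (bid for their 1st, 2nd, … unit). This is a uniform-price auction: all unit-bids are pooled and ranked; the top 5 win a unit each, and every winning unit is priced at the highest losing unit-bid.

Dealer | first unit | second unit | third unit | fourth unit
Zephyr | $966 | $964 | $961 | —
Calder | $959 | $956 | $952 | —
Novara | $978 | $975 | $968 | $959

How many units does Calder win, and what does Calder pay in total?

Merging the schedules and taking the best 5: 978 (Novara-1), 975 (Novara-2), 968 (Novara-3), 966 (Zephyr-1), 964 (Zephyr-2)
Highest rejected unit-bid = $961.
Calder wins 0 unit(s) at $961 each.

Calder: 0 units, pays $0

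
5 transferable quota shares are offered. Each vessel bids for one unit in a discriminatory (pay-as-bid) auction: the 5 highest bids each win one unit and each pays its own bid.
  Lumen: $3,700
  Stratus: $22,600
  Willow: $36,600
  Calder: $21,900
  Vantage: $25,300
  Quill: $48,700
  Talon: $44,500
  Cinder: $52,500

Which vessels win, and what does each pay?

Cinder $52,500, Quill $48,700, Talon $44,500, Willow $36,600, Vantage $25,300

Bids ranked high→low: 52,500 (Cinder), 48,700 (Quill), 44,500 (Talon), 36,600 (Willow), 25,300 (Vantage), 22,600 (Stratus), 21,900 (Calder), …
The 5 highest are Cinder, Quill, Talon, Willow, Vantage.
Each winner pays its own bid: Cinder $52,500, Quill $48,700, Talon $44,500, Willow $36,600, Vantage $25,300.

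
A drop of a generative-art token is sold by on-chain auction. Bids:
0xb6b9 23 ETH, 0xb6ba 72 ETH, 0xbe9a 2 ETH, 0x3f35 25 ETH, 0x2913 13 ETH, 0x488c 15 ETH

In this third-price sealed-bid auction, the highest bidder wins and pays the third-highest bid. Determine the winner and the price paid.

0xb6ba pays 23 ETH

Rule: the highest bidder wins and pays the third-highest bid.
Sorting bids: 72 (0xb6ba) > 25 (0x3f35) > 23 (0xb6b9) > 15 (0x488c) > 13 (0x2913) > 2 (0xbe9a)
0xb6ba wins; payment is bid #3 in the ranking = 23 ETH.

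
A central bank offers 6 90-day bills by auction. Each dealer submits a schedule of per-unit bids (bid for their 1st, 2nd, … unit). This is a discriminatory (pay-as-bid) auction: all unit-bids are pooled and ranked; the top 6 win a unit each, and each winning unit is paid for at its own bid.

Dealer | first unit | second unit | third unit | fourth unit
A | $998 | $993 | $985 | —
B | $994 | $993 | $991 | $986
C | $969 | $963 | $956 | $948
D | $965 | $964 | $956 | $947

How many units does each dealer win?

A 2, B 4

Pooled unit-bids ranked (top 6): 998 (A-1), 994 (B-1), 993 (A-2), 993 (B-2), 991 (B-3), 986 (B-4)
Next rejected bid: $985 (not a price — pay-as-bid).
Allocation: A 2, B 4.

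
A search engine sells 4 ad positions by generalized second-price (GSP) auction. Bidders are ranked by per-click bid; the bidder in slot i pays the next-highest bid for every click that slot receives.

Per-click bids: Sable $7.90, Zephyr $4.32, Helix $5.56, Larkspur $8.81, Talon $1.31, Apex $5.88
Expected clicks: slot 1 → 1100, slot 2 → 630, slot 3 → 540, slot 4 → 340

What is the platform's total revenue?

Per-click bids in order: $8.81 (Larkspur) > $7.90 (Sable) > $5.88 (Apex) > $5.56 (Helix) > $4.32 (Zephyr) > …
Slot 1: Larkspur pays $7.90 × 1100 = $8690.00
Slot 2: Sable pays $5.88 × 630 = $3704.40
Slot 3: Apex pays $5.56 × 540 = $3002.40
Slot 4: Helix pays $4.32 × 340 = $1468.80
Total = $16865.60

Total revenue: $16865.60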